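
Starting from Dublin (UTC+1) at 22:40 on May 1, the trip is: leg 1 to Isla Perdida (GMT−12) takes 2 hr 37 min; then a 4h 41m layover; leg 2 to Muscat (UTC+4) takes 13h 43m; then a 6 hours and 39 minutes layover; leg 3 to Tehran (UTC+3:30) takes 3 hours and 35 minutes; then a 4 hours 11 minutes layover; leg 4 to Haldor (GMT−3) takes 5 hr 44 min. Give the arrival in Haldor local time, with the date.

Convert departure to UTC: 22:40 − 1:00 = 21:40 UTC on May 1.
Add 2 hours 37 minutes leg 1 → 00:17 UTC (May 2).
Add 4 hours and 41 minutes layover in Isla Perdida → 04:58 UTC.
Add 13 hours and 43 minutes leg 2 → 18:41 UTC.
Add 6 hours 39 minutes layover in Muscat → 01:20 UTC (May 3).
Add 3 hours and 35 minutes leg 3 → 04:55 UTC.
Add 4 hours 11 minutes layover in Tehran → 09:06 UTC.
Add 5 hours and 44 minutes leg 4 → 14:50 UTC.
Haldor is UTC−3:00, so local arrival = 14:50 − 3:00 = 11:50 on May 3.

11:50 on May 3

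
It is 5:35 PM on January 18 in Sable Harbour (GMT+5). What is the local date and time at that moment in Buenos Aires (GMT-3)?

9:35 AM on January 18

In UTC: 5:35 PM − 5:00 = 12:35 PM on Jan 18.
Buenos Aires is UTC−3:00: 12:35 PM − 3:00 = 9:35 AM on Jan 18.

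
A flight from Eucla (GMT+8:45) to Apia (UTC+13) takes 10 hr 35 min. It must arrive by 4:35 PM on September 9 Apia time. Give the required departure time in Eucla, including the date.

Target arrival in UTC: 4:35 PM − 13:00 = 3:35 AM on Sep 9.
Subtract 10 hours and 35 minutes → departure 5:00 PM UTC on Sep 8.
Eucla is UTC+8:45: 5:00 PM + 8:45 = 1:45 AM on Sep 9.

1:45 AM on September 9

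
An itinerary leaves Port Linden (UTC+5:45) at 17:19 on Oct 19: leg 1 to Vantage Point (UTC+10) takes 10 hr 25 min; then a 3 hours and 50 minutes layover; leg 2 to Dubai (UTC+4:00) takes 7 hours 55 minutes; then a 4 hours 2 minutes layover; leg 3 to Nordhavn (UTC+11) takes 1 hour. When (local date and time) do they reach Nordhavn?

Convert departure to UTC: 17:19 − 5:45 = 11:34 UTC on Oct 19.
Add 10 hours 25 minutes leg 1 → 21:59 UTC.
Add 3 hours and 50 minutes layover in Vantage Point → 01:49 UTC (Oct 20).
Add 7 hours 55 minutes leg 2 → 09:44 UTC.
Add 4 hours 2 minutes layover in Dubai → 13:46 UTC.
Add 1 hour leg 3 → 14:46 UTC.
Nordhavn is UTC+11:00, so local arrival = 14:46 + 11:00 = 01:46 on Oct 21.

01:46 on Oct 21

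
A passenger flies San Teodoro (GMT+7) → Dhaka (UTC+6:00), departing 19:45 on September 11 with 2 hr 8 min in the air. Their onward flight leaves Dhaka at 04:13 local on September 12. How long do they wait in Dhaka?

Convert departure to UTC: 19:45 − 7:00 = 12:45 UTC on Sep 11.
Add 2 hours and 8 minutes flight time → 14:53 UTC.
Dhaka is UTC+6:00, so local arrival = 14:53 + 6:00 = 20:53 on Sep 11.
Layover = 04:13 − 20:53 (+1 day) = 7 hours 20 minutes.

7 hours 20 minutes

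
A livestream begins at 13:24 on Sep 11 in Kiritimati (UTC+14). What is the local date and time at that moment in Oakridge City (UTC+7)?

In UTC: 13:24 − 14:00 = 23:24 on Sep 10.
Oakridge City is UTC+7:00: 23:24 + 7:00 = 06:24 on Sep 11.

06:24 on September 11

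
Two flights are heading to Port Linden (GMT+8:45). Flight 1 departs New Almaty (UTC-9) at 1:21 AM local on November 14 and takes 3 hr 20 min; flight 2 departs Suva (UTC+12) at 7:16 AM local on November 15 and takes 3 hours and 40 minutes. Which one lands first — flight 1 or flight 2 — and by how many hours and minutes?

Flight 1 in UTC: 1:21 AM + 9:00 = 10:21 AM on Nov 14.
+3 hours and 20 minutes → arrive 1:41 PM UTC on Nov 14.
Flight 2 in UTC: 7:16 AM − 12:00 = 7:16 PM on Nov 14.
+3 hours 40 minutes → arrive 10:56 PM UTC on Nov 14.
Flight 1 lands earlier by 9 hours 15 minutes.

the first, by 9 hours 15 minutes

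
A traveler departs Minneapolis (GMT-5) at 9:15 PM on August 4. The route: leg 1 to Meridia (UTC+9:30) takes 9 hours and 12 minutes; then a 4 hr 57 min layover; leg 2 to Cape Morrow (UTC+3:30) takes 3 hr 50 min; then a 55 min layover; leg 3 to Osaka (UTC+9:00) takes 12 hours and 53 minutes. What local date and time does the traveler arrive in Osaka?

7:02 PM on August 6

Convert departure to UTC: 9:15 PM + 5:00 = 2:15 AM UTC on Aug 5.
Add 9 hours and 12 minutes leg 1 → 11:27 AM UTC.
Add 4 hours and 57 minutes layover in Meridia → 4:24 PM UTC.
Add 3 hours and 50 minutes leg 2 → 8:14 PM UTC.
Add 55 minutes layover in Cape Morrow → 9:09 PM UTC.
Add 12 hours and 53 minutes leg 3 → 10:02 AM UTC (Aug 6).
Osaka is UTC+9:00, so local arrival = 10:02 AM + 9:00 = 7:02 PM on Aug 6.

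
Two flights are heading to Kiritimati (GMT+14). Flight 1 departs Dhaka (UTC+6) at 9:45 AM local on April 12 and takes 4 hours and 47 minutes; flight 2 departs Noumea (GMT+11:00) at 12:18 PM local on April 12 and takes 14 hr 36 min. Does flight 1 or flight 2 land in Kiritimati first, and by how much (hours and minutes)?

the first, by 7 hours 22 minutes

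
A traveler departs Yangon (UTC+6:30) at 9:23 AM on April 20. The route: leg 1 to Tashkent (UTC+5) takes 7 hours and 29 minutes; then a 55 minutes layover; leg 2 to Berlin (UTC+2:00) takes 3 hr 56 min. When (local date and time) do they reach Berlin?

5:13 PM on April 20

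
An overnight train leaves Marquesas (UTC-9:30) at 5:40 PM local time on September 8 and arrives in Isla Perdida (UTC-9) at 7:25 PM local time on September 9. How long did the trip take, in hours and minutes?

25 hours 15 minutes

Departure in UTC: 5:40 PM + 9:30 = 3:10 AM on Sep 9.
Arrival in UTC: 7:25 PM + 9:00 = 4:25 AM on Sep 10.
Elapsed = 4:25 AM − 3:10 AM (+1 day) = 25 hours 15 minutes.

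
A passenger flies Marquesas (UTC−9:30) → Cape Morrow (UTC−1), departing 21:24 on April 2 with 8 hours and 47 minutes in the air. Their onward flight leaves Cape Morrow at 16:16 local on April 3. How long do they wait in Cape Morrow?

1 hour 35 minutes

Convert departure to UTC: 21:24 + 9:30 = 06:54 UTC on Apr 3.
Add 8 hours 47 minutes flight time → 15:41 UTC.
Cape Morrow is UTC−1:00, so local arrival = 15:41 − 1:00 = 14:41 on Apr 3.
Layover = 16:16 − 14:41 = 1 hour 35 minutes.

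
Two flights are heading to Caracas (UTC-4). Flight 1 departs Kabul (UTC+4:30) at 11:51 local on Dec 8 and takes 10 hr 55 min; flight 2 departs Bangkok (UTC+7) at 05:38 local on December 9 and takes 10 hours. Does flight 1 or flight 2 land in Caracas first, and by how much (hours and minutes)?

the first, by 14 hours 22 minutes

Flight 1 in UTC: 11:51 − 4:30 = 07:21 on Dec 8.
+10 hours and 55 minutes → arrive 18:16 UTC on Dec 8.
Flight 2 in UTC: 05:38 − 7:00 = 22:38 on Dec 8.
+10 hours → arrive 08:38 UTC on Dec 9.
Flight 1 lands earlier by 14 hours 22 minutes.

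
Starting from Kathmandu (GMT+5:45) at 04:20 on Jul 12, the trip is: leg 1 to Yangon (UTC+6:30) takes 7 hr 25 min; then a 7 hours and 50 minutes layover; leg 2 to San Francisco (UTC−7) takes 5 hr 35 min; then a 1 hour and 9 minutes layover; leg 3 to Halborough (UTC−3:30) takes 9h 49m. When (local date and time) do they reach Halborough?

Convert departure to UTC: 04:20 − 5:45 = 22:35 UTC on Jul 11.
Add 7 hours and 25 minutes leg 1 → 06:00 UTC (Jul 12).
Add 7 hours 50 minutes layover in Yangon → 13:50 UTC.
Add 5 hours and 35 minutes leg 2 → 19:25 UTC.
Add 1 hour 9 minutes layover in San Francisco → 20:34 UTC.
Add 9 hours 49 minutes leg 3 → 06:23 UTC (Jul 13).
Halborough is UTC−3:30, so local arrival = 06:23 − 3:30 = 02:53 on Jul 13.

02:53 on July 13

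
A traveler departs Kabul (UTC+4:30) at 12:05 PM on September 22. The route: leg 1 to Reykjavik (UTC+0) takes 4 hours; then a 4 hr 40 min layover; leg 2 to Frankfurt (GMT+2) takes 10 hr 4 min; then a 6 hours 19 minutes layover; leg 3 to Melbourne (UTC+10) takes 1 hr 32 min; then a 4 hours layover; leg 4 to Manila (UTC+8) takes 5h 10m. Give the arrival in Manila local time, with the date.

3:20 AM on Sep 24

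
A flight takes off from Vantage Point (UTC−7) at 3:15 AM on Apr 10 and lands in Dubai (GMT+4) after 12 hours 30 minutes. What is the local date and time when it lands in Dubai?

2:45 AM on April 11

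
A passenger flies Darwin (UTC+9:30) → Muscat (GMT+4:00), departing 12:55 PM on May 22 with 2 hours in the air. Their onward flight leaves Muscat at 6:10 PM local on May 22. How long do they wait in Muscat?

Convert departure to UTC: 12:55 PM − 9:30 = 3:25 AM UTC on May 22.
Add 2 hours flight time → 5:25 AM UTC.
Muscat is UTC+4:00, so local arrival = 5:25 AM + 4:00 = 9:25 AM on May 22.
Layover = 6:10 PM − 9:25 AM = 8 hours 45 minutes.

8 hours 45 minutes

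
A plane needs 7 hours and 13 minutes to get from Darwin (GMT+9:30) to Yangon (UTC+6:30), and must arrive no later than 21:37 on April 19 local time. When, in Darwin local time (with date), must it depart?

17:24 on Apr 19

Target arrival in UTC: 21:37 − 6:30 = 15:07 on Apr 19.
Subtract 7 hours 13 minutes → departure 07:54 UTC on Apr 19.
Darwin is UTC+9:30: 07:54 + 9:30 = 17:24 on Apr 19.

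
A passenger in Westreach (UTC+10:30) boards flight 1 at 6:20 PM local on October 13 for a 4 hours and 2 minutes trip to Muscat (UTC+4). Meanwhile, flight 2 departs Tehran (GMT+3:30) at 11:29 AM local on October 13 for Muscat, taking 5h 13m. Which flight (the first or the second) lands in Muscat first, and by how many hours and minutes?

the first, by 1 hour 20 minutes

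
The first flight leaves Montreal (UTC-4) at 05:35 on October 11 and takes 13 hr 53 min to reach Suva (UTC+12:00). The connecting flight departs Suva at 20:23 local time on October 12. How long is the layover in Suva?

Convert departure to UTC: 05:35 + 4:00 = 09:35 UTC on Oct 11.
Add 13 hours 53 minutes flight time → 23:28 UTC.
Suva is UTC+12:00, so local arrival = 23:28 + 12:00 = 11:28 on Oct 12.
Layover = 20:23 − 11:28 = 8 hours 55 minutes.

8 hours 55 minutes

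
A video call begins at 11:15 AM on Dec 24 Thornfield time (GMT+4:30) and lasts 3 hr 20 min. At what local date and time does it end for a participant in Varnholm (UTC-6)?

Varnholm is 10:30 behind Thornfield.
After 3 hours 20 minutes it is 2:35 PM in Thornfield.
Shift by the zone difference: 2:35 PM − 10:30 = 4:05 AM on Dec 24 in Varnholm.

4:05 AM on December 24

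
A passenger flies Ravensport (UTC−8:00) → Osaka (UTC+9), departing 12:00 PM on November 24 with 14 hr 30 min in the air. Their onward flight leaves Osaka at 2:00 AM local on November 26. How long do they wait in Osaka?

6 hours 30 minutes

Convert departure to UTC: 12:00 PM + 8:00 = 8:00 PM UTC on Nov 24.
Add 14 hours 30 minutes flight time → 10:30 AM UTC (Nov 25).
Osaka is UTC+9:00, so local arrival = 10:30 AM + 9:00 = 7:30 PM on Nov 25.
Layover = 2:00 AM − 7:30 PM (+1 day) = 6 hours 30 minutes.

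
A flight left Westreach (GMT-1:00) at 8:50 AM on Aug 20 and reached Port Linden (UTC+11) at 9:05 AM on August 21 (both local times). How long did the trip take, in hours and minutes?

12 hours 15 minutes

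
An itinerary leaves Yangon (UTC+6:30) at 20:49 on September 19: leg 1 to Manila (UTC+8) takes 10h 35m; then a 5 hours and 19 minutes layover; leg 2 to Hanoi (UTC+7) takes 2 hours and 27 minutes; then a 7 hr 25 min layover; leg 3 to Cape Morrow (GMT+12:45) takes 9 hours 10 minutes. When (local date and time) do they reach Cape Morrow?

14:00 on September 21

Convert departure to UTC: 20:49 − 6:30 = 14:19 UTC on Sep 19.
Add 10 hours and 35 minutes leg 1 → 00:54 UTC (Sep 20).
Add 5 hours 19 minutes layover in Manila → 06:13 UTC.
Add 2 hours 27 minutes leg 2 → 08:40 UTC.
Add 7 hours 25 minutes layover in Hanoi → 16:05 UTC.
Add 9 hours and 10 minutes leg 3 → 01:15 UTC (Sep 21).
Cape Morrow is UTC+12:45, so local arrival = 01:15 + 12:45 = 14:00 on Sep 21.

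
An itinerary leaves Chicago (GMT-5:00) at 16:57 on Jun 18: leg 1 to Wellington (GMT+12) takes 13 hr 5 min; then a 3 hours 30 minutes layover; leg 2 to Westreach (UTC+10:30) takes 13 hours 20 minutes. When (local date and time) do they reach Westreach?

14:22 on June 20

Convert departure to UTC: 16:57 + 5:00 = 21:57 UTC on Jun 18.
Add 13 hours and 5 minutes leg 1 → 11:02 UTC (Jun 19).
Add 3 hours and 30 minutes layover in Wellington → 14:32 UTC.
Add 13 hours 20 minutes leg 2 → 03:52 UTC (Jun 20).
Westreach is UTC+10:30, so local arrival = 03:52 + 10:30 = 14:22 on Jun 20.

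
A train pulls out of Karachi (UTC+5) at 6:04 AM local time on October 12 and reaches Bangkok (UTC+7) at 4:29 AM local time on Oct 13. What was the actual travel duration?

20 hours 25 minutes

Departure in UTC: 6:04 AM − 5:00 = 1:04 AM on Oct 12.
Arrival in UTC: 4:29 AM − 7:00 = 9:29 PM on Oct 12.
Elapsed = 9:29 PM − 1:04 AM = 20 hours 25 minutes.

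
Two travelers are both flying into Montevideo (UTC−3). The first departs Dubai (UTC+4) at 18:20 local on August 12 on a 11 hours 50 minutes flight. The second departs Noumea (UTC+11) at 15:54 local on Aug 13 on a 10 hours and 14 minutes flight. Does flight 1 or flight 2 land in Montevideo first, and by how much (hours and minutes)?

Flight 1 in UTC: 18:20 − 4:00 = 14:20 on Aug 12.
+11 hours 50 minutes → arrive 02:10 UTC on Aug 13.
Flight 2 in UTC: 15:54 − 11:00 = 04:54 on Aug 13.
+10 hours 14 minutes → arrive 15:08 UTC on Aug 13.
Flight 1 lands earlier by 12 hours 58 minutes.

the first, by 12 hours 58 minutes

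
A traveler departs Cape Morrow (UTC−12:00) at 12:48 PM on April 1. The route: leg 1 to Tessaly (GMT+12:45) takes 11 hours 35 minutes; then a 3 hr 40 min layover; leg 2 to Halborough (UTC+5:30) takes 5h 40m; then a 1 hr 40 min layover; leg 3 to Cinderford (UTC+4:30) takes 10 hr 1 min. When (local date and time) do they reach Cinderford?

1:54 PM on April 3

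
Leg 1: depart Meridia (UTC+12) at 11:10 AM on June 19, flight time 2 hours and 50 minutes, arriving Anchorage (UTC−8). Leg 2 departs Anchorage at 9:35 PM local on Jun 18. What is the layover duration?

3 hours 35 minutes

Convert departure to UTC: 11:10 AM − 12:00 = 11:10 PM UTC on Jun 18.
Add 2 hours and 50 minutes flight time → 2:00 AM UTC (Jun 19).
Anchorage is UTC−8:00, so local arrival = 2:00 AM − 8:00 = 6:00 PM on Jun 18.
Layover = 9:35 PM − 6:00 PM = 3 hours 35 minutes.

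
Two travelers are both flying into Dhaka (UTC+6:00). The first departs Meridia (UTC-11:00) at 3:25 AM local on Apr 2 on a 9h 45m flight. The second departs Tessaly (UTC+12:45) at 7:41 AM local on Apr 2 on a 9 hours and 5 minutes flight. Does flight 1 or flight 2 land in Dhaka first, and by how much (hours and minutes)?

the second, by 20 hours 9 minutes

Flight 1 in UTC: 3:25 AM + 11:00 = 2:25 PM on Apr 2.
+9 hours and 45 minutes → arrive 12:10 AM UTC on Apr 3.
Flight 2 in UTC: 7:41 AM − 12:45 = 6:56 PM on Apr 1.
+9 hours and 5 minutes → arrive 4:01 AM UTC on Apr 2.
Flight 2 lands earlier by 20 hours 9 minutes.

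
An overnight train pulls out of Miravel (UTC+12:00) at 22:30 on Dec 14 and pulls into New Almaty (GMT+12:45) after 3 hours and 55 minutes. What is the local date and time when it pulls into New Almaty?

03:10 on Dec 15

Convert departure to UTC: 22:30 − 12:00 = 10:30 UTC on Dec 14.
Add 3 hours 55 minutes travel time → 14:25 UTC.
New Almaty is UTC+12:45, so local arrival = 14:25 + 12:45 = 03:10 on Dec 15.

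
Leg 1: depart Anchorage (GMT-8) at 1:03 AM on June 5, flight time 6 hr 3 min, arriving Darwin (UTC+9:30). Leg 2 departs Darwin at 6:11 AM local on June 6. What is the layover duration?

Convert departure to UTC: 1:03 AM + 8:00 = 9:03 AM UTC on Jun 5.
Add 6 hours 3 minutes flight time → 3:06 PM UTC.
Darwin is UTC+9:30, so local arrival = 3:06 PM + 9:30 = 12:36 AM on Jun 6.
Layover = 6:11 AM − 12:36 AM = 5 hours 35 minutes.

5 hours 35 minutes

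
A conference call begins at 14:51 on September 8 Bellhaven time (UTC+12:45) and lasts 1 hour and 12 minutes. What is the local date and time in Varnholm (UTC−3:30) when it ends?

Convert start to UTC: 14:51 − 12:45 = 02:06 UTC on Sep 8.
Add 1 hour and 12 minutes duration → 03:18 UTC.
Varnholm is UTC−3:30, so local end time = 03:18 − 3:30 = 23:48 on Sep 7.

23:48 on September 7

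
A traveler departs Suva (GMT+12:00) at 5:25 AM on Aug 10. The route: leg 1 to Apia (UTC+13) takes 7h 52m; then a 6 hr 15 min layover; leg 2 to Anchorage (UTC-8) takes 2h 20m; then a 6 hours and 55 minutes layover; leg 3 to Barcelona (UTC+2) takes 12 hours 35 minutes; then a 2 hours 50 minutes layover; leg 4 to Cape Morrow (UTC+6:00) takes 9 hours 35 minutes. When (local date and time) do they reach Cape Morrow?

11:47 PM on Aug 11

Convert departure to UTC: 5:25 AM − 12:00 = 5:25 PM UTC on Aug 9.
Add 7 hours and 52 minutes leg 1 → 1:17 AM UTC (Aug 10).
Add 6 hours and 15 minutes layover in Apia → 7:32 AM UTC.
Add 2 hours and 20 minutes leg 2 → 9:52 AM UTC.
Add 6 hours and 55 minutes layover in Anchorage → 4:47 PM UTC.
Add 12 hours and 35 minutes leg 3 → 5:22 AM UTC (Aug 11).
Add 2 hours and 50 minutes layover in Barcelona → 8:12 AM UTC.
Add 9 hours 35 minutes leg 4 → 5:47 PM UTC.
Cape Morrow is UTC+6:00, so local arrival = 5:47 PM + 6:00 = 11:47 PM on Aug 11.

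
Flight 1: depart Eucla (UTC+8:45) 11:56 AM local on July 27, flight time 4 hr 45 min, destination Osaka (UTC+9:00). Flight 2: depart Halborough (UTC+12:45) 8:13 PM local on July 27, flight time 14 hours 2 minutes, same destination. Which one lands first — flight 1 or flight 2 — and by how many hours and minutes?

Flight 1 in UTC: 11:56 AM − 8:45 = 3:11 AM on Jul 27.
+4 hours and 45 minutes → arrive 7:56 AM UTC on Jul 27.
Flight 2 in UTC: 8:13 PM − 12:45 = 7:28 AM on Jul 27.
+14 hours 2 minutes → arrive 9:30 PM UTC on Jul 27.
Flight 1 lands earlier by 13 hours 34 minutes.

the first, by 13 hours 34 minutes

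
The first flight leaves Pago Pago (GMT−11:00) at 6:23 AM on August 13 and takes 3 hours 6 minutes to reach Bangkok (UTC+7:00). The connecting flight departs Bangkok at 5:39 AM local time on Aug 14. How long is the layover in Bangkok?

Convert departure to UTC: 6:23 AM + 11:00 = 5:23 PM UTC on Aug 13.
Add 3 hours 6 minutes flight time → 8:29 PM UTC.
Bangkok is UTC+7:00, so local arrival = 8:29 PM + 7:00 = 3:29 AM on Aug 14.
Layover = 5:39 AM − 3:29 AM = 2 hours 10 minutes.

2 hours 10 minutes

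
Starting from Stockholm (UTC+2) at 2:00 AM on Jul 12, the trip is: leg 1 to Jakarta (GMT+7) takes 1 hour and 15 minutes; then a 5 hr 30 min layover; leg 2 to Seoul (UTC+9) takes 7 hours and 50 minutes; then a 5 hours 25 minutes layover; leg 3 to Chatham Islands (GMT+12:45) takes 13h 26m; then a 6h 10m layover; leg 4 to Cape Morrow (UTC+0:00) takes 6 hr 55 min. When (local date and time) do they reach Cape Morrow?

10:31 PM on July 13

Convert departure to UTC: 2:00 AM − 2:00 = 12:00 AM UTC on Jul 12.
Add 1 hour 15 minutes leg 1 → 1:15 AM UTC.
Add 5 hours and 30 minutes layover in Jakarta → 6:45 AM UTC.
Add 7 hours 50 minutes leg 2 → 2:35 PM UTC.
Add 5 hours 25 minutes layover in Seoul → 8:00 PM UTC.
Add 13 hours 26 minutes leg 3 → 9:26 AM UTC (Jul 13).
Add 6 hours 10 minutes layover in Chatham Islands → 3:36 PM UTC.
Add 6 hours 55 minutes leg 4 → 10:31 PM UTC.
Cape Morrow is UTC+0, so local arrival is the same: 10:31 PM on Jul 13.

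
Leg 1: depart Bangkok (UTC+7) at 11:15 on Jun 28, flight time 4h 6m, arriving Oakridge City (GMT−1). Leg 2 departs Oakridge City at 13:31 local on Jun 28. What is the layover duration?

Convert departure to UTC: 11:15 − 7:00 = 04:15 UTC on Jun 28.
Add 4 hours 6 minutes flight time → 08:21 UTC.
Oakridge City is UTC−1:00, so local arrival = 08:21 − 1:00 = 07:21 on Jun 28.
Layover = 13:31 − 07:21 = 6 hours 10 minutes.

6 hours 10 minutes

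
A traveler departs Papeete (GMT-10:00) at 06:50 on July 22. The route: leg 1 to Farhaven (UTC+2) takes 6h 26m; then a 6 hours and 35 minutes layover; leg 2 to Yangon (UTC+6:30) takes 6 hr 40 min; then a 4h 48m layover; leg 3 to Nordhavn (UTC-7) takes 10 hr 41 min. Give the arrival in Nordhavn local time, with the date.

Convert departure to UTC: 06:50 + 10:00 = 16:50 UTC on Jul 22.
Add 6 hours 26 minutes leg 1 → 23:16 UTC.
Add 6 hours 35 minutes layover in Farhaven → 05:51 UTC (Jul 23).
Add 6 hours and 40 minutes leg 2 → 12:31 UTC.
Add 4 hours and 48 minutes layover in Yangon → 17:19 UTC.
Add 10 hours and 41 minutes leg 3 → 04:00 UTC (Jul 24).
Nordhavn is UTC−7:00, so local arrival = 04:00 − 7:00 = 21:00 on Jul 23.

21:00 on July 23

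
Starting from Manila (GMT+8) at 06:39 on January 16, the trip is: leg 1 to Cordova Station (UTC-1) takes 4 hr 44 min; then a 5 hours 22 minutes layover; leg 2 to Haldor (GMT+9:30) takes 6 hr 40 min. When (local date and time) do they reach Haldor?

00:55 on Jan 17

Convert departure to UTC: 06:39 − 8:00 = 22:39 UTC on Jan 15.
Add 4 hours 44 minutes leg 1 → 03:23 UTC (Jan 16).
Add 5 hours and 22 minutes layover in Cordova Station → 08:45 UTC.
Add 6 hours and 40 minutes leg 2 → 15:25 UTC.
Haldor is UTC+9:30, so local arrival = 15:25 + 9:30 = 00:55 on Jan 17.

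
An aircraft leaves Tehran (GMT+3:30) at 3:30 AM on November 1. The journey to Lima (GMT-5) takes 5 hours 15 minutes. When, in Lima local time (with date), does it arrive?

Convert departure to UTC: 3:30 AM − 3:30 = 12:00 AM UTC on Nov 1.
Add 5 hours and 15 minutes travel time → 5:15 AM UTC.
Lima is UTC−5:00, so local arrival = 5:15 AM − 5:00 = 12:15 AM on Nov 1.

12:15 AM on November 1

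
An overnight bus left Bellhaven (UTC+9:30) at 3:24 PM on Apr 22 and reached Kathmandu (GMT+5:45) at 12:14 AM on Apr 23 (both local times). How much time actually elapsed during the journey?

Departure in UTC: 3:24 PM − 9:30 = 5:54 AM on Apr 22.
Arrival in UTC: 12:14 AM − 5:45 = 6:29 PM on Apr 22.
Elapsed = 6:29 PM − 5:54 AM = 12 hours 35 minutes.

12 hours 35 minutes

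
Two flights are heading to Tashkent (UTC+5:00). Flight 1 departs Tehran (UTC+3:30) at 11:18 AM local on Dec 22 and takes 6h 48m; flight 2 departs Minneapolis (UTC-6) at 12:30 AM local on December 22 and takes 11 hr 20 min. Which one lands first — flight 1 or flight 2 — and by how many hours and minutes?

the first, by 3 hours 14 minutes

Flight 1 in UTC: 11:18 AM − 3:30 = 7:48 AM on Dec 22.
+6 hours and 48 minutes → arrive 2:36 PM UTC on Dec 22.
Flight 2 in UTC: 12:30 AM + 6:00 = 6:30 AM on Dec 22.
+11 hours and 20 minutes → arrive 5:50 PM UTC on Dec 22.
Flight 1 lands earlier by 3 hours 14 minutes.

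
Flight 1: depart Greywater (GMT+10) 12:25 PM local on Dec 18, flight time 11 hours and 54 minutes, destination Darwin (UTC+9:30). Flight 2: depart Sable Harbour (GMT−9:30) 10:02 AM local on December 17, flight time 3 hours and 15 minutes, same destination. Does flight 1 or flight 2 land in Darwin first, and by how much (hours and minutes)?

Flight 1 in UTC: 12:25 PM − 10:00 = 2:25 AM on Dec 18.
+11 hours 54 minutes → arrive 2:19 PM UTC on Dec 18.
Flight 2 in UTC: 10:02 AM + 9:30 = 7:32 PM on Dec 17.
+3 hours and 15 minutes → arrive 10:47 PM UTC on Dec 17.
Flight 2 lands earlier by 15 hours 32 minutes.

the second, by 15 hours 32 minutes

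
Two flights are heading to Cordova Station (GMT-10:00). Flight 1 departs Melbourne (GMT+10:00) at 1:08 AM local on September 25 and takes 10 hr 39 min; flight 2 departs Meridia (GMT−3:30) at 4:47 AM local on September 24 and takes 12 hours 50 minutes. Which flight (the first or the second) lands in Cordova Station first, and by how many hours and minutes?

the second, by 4 hours 40 minutes

Flight 1 in UTC: 1:08 AM − 10:00 = 3:08 PM on Sep 24.
+10 hours 39 minutes → arrive 1:47 AM UTC on Sep 25.
Flight 2 in UTC: 4:47 AM + 3:30 = 8:17 AM on Sep 24.
+12 hours and 50 minutes → arrive 9:07 PM UTC on Sep 24.
Flight 2 lands earlier by 4 hours 40 minutes.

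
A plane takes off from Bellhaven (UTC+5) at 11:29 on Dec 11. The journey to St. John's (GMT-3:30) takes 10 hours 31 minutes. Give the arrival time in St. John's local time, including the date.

Convert departure to UTC: 11:29 − 5:00 = 06:29 UTC on Dec 11.
Add 10 hours 31 minutes travel time → 17:00 UTC.
St. John's is UTC−3:30, so local arrival = 17:00 − 3:30 = 13:30 on Dec 11.

13:30 on December 11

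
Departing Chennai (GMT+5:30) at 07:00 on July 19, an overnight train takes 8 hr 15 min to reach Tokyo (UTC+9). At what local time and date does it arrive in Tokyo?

18:45 on July 19

Convert departure to UTC: 07:00 − 5:30 = 01:30 UTC on Jul 19.
Add 8 hours and 15 minutes travel time → 09:45 UTC.
Tokyo is UTC+9:00, so local arrival = 09:45 + 9:00 = 18:45 on Jul 19.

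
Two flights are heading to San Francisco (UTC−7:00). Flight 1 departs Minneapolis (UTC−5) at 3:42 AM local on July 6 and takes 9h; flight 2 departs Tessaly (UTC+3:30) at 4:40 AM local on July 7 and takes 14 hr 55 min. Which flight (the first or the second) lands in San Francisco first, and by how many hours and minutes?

the first, by 22 hours 23 minutes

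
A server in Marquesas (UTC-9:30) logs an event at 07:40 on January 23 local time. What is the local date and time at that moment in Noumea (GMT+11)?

In UTC: 07:40 + 9:30 = 17:10 on Jan 23.
Noumea is UTC+11:00: 17:10 + 11:00 = 04:10 on Jan 24.

04:10 on January 24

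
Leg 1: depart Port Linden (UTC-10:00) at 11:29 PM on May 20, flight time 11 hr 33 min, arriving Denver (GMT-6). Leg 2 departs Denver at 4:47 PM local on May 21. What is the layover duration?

Convert departure to UTC: 11:29 PM + 10:00 = 9:29 AM UTC on May 21.
Add 11 hours and 33 minutes flight time → 9:02 PM UTC.
Denver is UTC−6:00, so local arrival = 9:02 PM − 6:00 = 3:02 PM on May 21.
Layover = 4:47 PM − 3:02 PM = 1 hour 45 minutes.

1 hour 45 minutes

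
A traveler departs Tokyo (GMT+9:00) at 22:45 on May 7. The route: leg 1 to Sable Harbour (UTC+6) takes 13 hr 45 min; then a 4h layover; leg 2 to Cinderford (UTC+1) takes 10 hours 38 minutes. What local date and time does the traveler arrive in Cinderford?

Convert departure to UTC: 22:45 − 9:00 = 13:45 UTC on May 7.
Add 13 hours and 45 minutes leg 1 → 03:30 UTC (May 8).
Add 4 hours layover in Sable Harbour → 07:30 UTC.
Add 10 hours 38 minutes leg 2 → 18:08 UTC.
Cinderford is UTC+1:00, so local arrival = 18:08 + 1:00 = 19:08 on May 8.

19:08 on May 8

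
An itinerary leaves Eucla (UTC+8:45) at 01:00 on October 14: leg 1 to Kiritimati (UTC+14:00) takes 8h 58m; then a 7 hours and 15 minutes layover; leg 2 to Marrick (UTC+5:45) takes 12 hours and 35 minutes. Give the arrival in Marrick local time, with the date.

02:48 on October 15

Convert departure to UTC: 01:00 − 8:45 = 16:15 UTC on Oct 13.
Add 8 hours 58 minutes leg 1 → 01:13 UTC (Oct 14).
Add 7 hours 15 minutes layover in Kiritimati → 08:28 UTC.
Add 12 hours 35 minutes leg 2 → 21:03 UTC.
Marrick is UTC+5:45, so local arrival = 21:03 + 5:45 = 02:48 on Oct 15.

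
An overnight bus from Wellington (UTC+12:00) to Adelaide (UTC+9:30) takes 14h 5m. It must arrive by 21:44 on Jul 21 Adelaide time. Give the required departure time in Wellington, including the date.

10:09 on Jul 21

Target arrival in UTC: 21:44 − 9:30 = 12:14 on Jul 21.
Subtract 14 hours 5 minutes → departure 22:09 UTC on Jul 20.
Wellington is UTC+12:00: 22:09 + 12:00 = 10:09 on Jul 21.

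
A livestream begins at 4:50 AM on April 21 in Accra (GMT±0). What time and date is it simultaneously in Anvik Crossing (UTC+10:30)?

Accra is UTC+0 so that is 4:50 AM UTC.
Anvik Crossing is UTC+10:30: 4:50 AM + 10:30 = 3:20 PM on Apr 21.

3:20 PM on Apr 21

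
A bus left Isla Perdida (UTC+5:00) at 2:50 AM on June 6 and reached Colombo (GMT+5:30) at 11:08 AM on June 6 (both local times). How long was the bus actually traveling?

7 hours 48 minutes

Departure in UTC: 2:50 AM − 5:00 = 9:50 PM on Jun 5.
Arrival in UTC: 11:08 AM − 5:30 = 5:38 AM on Jun 6.
Elapsed = 5:38 AM − 9:50 PM (+1 day) = 7 hours 48 minutes.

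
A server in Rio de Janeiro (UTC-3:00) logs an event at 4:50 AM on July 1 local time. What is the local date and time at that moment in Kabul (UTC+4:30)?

12:20 PM on July 1

Kabul is 7:30 ahead of Rio de Janeiro.
Shift by the zone difference: 4:50 AM + 7:30 = 12:20 PM on Jul 1 in Kabul.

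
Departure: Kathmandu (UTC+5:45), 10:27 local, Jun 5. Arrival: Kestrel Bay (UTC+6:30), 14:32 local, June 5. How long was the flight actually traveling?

Departure in UTC: 10:27 − 5:45 = 04:42 on Jun 5.
Arrival in UTC: 14:32 − 6:30 = 08:02 on Jun 5.
Elapsed = 08:02 − 04:42 = 3 hours 20 minutes.

3 hours 20 minutes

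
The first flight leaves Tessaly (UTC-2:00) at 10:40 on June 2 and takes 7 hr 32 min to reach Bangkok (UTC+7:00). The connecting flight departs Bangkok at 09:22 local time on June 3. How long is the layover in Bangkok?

6 hours 10 minutes

Convert departure to UTC: 10:40 + 2:00 = 12:40 UTC on Jun 2.
Add 7 hours and 32 minutes flight time → 20:12 UTC.
Bangkok is UTC+7:00, so local arrival = 20:12 + 7:00 = 03:12 on Jun 3.
Layover = 09:22 − 03:12 = 6 hours 10 minutes.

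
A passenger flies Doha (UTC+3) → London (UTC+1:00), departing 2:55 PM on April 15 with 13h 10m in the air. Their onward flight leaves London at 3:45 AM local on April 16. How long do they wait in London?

1 hour 40 minutes

Convert departure to UTC: 2:55 PM − 3:00 = 11:55 AM UTC on Apr 15.
Add 13 hours 10 minutes flight time → 1:05 AM UTC (Apr 16).
London is UTC+1:00, so local arrival = 1:05 AM + 1:00 = 2:05 AM on Apr 16.
Layover = 3:45 AM − 2:05 AM = 1 hour 40 minutes.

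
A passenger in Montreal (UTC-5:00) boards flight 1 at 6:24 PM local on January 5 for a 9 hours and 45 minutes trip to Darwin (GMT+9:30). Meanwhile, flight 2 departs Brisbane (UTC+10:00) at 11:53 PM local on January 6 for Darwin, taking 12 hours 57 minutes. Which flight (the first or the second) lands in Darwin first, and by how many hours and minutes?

the first, by 17 hours 41 minutes

Flight 1 in UTC: 6:24 PM + 5:00 = 11:24 PM on Jan 5.
+9 hours 45 minutes → arrive 9:09 AM UTC on Jan 6.
Flight 2 in UTC: 11:53 PM − 10:00 = 1:53 PM on Jan 6.
+12 hours and 57 minutes → arrive 2:50 AM UTC on Jan 7.
Flight 1 lands earlier by 17 hours 41 minutes.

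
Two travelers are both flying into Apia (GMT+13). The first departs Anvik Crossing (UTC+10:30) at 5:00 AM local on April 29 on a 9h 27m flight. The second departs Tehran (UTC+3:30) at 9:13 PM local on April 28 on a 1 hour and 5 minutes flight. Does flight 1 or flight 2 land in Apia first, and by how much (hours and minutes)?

Flight 1 in UTC: 5:00 AM − 10:30 = 6:30 PM on Apr 28.
+9 hours and 27 minutes → arrive 3:57 AM UTC on Apr 29.
Flight 2 in UTC: 9:13 PM − 3:30 = 5:43 PM on Apr 28.
+1 hour 5 minutes → arrive 6:48 PM UTC on Apr 28.
Flight 2 lands earlier by 9 hours 9 minutes.

the second, by 9 hours 9 minutes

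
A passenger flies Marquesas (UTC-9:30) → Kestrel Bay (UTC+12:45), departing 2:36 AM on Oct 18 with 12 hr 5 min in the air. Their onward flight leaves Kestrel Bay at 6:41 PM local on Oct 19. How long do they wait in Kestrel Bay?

Convert departure to UTC: 2:36 AM + 9:30 = 12:06 PM UTC on Oct 18.
Add 12 hours and 5 minutes flight time → 12:11 AM UTC (Oct 19).
Kestrel Bay is UTC+12:45, so local arrival = 12:11 AM + 12:45 = 12:56 PM on Oct 19.
Layover = 6:41 PM − 12:56 PM = 5 hours 45 minutes.

5 hours 45 minutes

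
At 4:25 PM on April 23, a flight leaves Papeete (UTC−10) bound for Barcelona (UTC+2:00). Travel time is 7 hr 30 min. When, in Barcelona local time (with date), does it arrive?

Convert departure to UTC: 4:25 PM + 10:00 = 2:25 AM UTC on Apr 24.
Add 7 hours and 30 minutes travel time → 9:55 AM UTC.
Barcelona is UTC+2:00, so local arrival = 9:55 AM + 2:00 = 11:55 AM on Apr 24.

11:55 AM on April 24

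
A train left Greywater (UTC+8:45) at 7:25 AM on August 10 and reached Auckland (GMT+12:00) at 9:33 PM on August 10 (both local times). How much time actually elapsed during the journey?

10 hours 53 minutes

Auckland is 3:15 ahead of Greywater.
Clock-face elapsed time (ignoring zones) is 14 hours 8 minutes.
Actual elapsed = 14 hours 8 minutes − 3:15 = 10 hours 53 minutes.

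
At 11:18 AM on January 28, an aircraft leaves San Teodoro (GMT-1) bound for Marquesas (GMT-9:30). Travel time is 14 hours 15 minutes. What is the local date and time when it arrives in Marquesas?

5:03 PM on January 28

Convert departure to UTC: 11:18 AM + 1:00 = 12:18 PM UTC on Jan 28.
Add 14 hours 15 minutes travel time → 2:33 AM UTC (Jan 29).
Marquesas is UTC−9:30, so local arrival = 2:33 AM − 9:30 = 5:03 PM on Jan 28.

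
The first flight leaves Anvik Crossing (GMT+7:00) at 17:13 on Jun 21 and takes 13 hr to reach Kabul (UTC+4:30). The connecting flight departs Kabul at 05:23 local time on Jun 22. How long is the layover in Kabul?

Convert departure to UTC: 17:13 − 7:00 = 10:13 UTC on Jun 21.
Add 13 hours flight time → 23:13 UTC.
Kabul is UTC+4:30, so local arrival = 23:13 + 4:30 = 03:43 on Jun 22.
Layover = 05:23 − 03:43 = 1 hour 40 minutes.

1 hour 40 minutes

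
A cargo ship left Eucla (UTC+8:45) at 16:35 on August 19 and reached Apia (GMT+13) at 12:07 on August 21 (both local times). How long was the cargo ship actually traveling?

Departure in UTC: 16:35 − 8:45 = 07:50 on Aug 19.
Arrival in UTC: 12:07 − 13:00 = 23:07 on Aug 20.
Elapsed = 23:07 − 07:50 (+1 day) = 39 hours 17 minutes.

39 hours 17 minutes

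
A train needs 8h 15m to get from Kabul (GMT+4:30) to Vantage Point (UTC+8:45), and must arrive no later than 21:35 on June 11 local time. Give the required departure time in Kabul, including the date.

Target arrival in UTC: 21:35 − 8:45 = 12:50 on Jun 11.
Subtract 8 hours and 15 minutes → departure 04:35 UTC on Jun 11.
Kabul is UTC+4:30: 04:35 + 4:30 = 09:05 on Jun 11.

09:05 on June 11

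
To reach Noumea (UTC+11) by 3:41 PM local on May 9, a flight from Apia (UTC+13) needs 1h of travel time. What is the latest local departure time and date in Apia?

Target arrival in UTC: 3:41 PM − 11:00 = 4:41 AM on May 9.
Subtract 1 hour → departure 3:41 AM UTC on May 9.
Apia is UTC+13:00: 3:41 AM + 13:00 = 4:41 PM on May 9.

4:41 PM on May 9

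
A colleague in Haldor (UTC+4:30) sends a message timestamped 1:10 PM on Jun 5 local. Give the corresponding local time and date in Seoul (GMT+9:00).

Seoul is 4:30 ahead of Haldor.
Shift by the zone difference: 1:10 PM + 4:30 = 5:40 PM on Jun 5 in Seoul.

5:40 PM on June 5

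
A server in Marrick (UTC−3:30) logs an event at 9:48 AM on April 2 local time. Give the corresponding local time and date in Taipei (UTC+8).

9:18 PM on April 2

In UTC: 9:48 AM + 3:30 = 1:18 PM on Apr 2.
Taipei is UTC+8:00: 1:18 PM + 8:00 = 9:18 PM on Apr 2.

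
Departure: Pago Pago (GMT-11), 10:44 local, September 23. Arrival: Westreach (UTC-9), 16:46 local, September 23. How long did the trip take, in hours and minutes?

4 hours 2 minutes

Departure in UTC: 10:44 + 11:00 = 21:44 on Sep 23.
Arrival in UTC: 16:46 + 9:00 = 01:46 on Sep 24.
Elapsed = 01:46 − 21:44 (+1 day) = 4 hours 2 minutes.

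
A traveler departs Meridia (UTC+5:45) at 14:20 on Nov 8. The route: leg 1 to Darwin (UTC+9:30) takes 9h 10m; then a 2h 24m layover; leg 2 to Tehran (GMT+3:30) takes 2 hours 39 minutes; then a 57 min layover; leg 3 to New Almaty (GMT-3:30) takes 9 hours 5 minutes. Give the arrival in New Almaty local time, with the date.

Convert departure to UTC: 14:20 − 5:45 = 08:35 UTC on Nov 8.
Add 9 hours and 10 minutes leg 1 → 17:45 UTC.
Add 2 hours and 24 minutes layover in Darwin → 20:09 UTC.
Add 2 hours and 39 minutes leg 2 → 22:48 UTC.
Add 57 minutes layover in Tehran → 23:45 UTC.
Add 9 hours and 5 minutes leg 3 → 08:50 UTC (Nov 9).
New Almaty is UTC−3:30, so local arrival = 08:50 − 3:30 = 05:20 on Nov 9.

05:20 on Nov 9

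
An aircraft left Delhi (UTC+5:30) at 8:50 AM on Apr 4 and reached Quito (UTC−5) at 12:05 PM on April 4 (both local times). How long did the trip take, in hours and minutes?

13 hours 45 minutes

Quito is 10:30 behind Delhi.
Clock-face elapsed time (ignoring zones) is 3 hours 15 minutes.
Actual elapsed = 3 hours 15 minutes + 10:30 = 13 hours 45 minutes.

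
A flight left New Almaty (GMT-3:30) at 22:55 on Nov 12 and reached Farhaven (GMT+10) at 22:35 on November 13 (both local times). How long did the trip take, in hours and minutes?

10 hours 10 minutes

Departure in UTC: 22:55 + 3:30 = 02:25 on Nov 13.
Arrival in UTC: 22:35 − 10:00 = 12:35 on Nov 13.
Elapsed = 12:35 − 02:25 = 10 hours 10 minutes.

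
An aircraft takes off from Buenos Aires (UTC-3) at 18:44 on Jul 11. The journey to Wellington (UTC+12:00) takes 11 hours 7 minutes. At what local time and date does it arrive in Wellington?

20:51 on Jul 12

Convert departure to UTC: 18:44 + 3:00 = 21:44 UTC on Jul 11.
Add 11 hours 7 minutes travel time → 08:51 UTC (Jul 12).
Wellington is UTC+12:00, so local arrival = 08:51 + 12:00 = 20:51 on Jul 12.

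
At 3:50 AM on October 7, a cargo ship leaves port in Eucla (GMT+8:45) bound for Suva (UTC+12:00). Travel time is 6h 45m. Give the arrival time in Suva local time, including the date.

1:50 PM on October 7

Convert departure to UTC: 3:50 AM − 8:45 = 7:05 PM UTC on Oct 6.
Add 6 hours 45 minutes travel time → 1:50 AM UTC (Oct 7).
Suva is UTC+12:00, so local arrival = 1:50 AM + 12:00 = 1:50 PM on Oct 7.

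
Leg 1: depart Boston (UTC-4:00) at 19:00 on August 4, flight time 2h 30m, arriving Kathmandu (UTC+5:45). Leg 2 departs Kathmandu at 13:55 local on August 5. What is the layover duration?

6 hours 40 minutes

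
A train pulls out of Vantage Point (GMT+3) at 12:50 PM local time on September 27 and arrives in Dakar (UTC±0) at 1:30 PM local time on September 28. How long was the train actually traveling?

27 hours 40 minutes

Departure in UTC: 12:50 PM − 3:00 = 9:50 AM on Sep 27.
Arrival is already UTC: 1:30 PM on Sep 28.
Elapsed = 1:30 PM − 9:50 AM (+1 day) = 27 hours 40 minutes.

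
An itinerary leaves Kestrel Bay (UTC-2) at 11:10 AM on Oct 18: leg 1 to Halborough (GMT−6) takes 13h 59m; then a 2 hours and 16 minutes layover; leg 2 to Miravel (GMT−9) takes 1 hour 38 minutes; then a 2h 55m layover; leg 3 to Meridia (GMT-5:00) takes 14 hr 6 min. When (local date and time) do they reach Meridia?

Convert departure to UTC: 11:10 AM + 2:00 = 1:10 PM UTC on Oct 18.
Add 13 hours 59 minutes leg 1 → 3:09 AM UTC (Oct 19).
Add 2 hours 16 minutes layover in Halborough → 5:25 AM UTC.
Add 1 hour and 38 minutes leg 2 → 7:03 AM UTC.
Add 2 hours 55 minutes layover in Miravel → 9:58 AM UTC.
Add 14 hours 6 minutes leg 3 → 12:04 AM UTC (Oct 20).
Meridia is UTC−5:00, so local arrival = 12:04 AM − 5:00 = 7:04 PM on Oct 19.

7:04 PM on October 19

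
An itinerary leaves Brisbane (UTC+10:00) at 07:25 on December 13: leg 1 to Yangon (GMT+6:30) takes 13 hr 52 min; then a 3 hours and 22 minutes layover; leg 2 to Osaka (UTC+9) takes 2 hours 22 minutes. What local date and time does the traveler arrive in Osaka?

02:01 on Dec 14

Convert departure to UTC: 07:25 − 10:00 = 21:25 UTC on Dec 12.
Add 13 hours 52 minutes leg 1 → 11:17 UTC (Dec 13).
Add 3 hours 22 minutes layover in Yangon → 14:39 UTC.
Add 2 hours 22 minutes leg 2 → 17:01 UTC.
Osaka is UTC+9:00, so local arrival = 17:01 + 9:00 = 02:01 on Dec 14.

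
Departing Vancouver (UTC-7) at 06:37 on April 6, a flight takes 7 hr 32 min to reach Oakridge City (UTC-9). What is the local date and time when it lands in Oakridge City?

Convert departure to UTC: 06:37 + 7:00 = 13:37 UTC on Apr 6.
Add 7 hours 32 minutes travel time → 21:09 UTC.
Oakridge City is UTC−9:00, so local arrival = 21:09 − 9:00 = 12:09 on Apr 6.

12:09 on Apr 6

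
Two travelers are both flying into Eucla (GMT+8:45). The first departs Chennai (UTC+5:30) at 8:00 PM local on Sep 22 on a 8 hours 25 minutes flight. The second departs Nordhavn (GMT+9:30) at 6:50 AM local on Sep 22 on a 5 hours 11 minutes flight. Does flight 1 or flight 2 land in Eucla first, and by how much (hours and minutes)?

the second, by 20 hours 24 minutes

Flight 1 in UTC: 8:00 PM − 5:30 = 2:30 PM on Sep 22.
+8 hours 25 minutes → arrive 10:55 PM UTC on Sep 22.
Flight 2 in UTC: 6:50 AM − 9:30 = 9:20 PM on Sep 21.
+5 hours and 11 minutes → arrive 2:31 AM UTC on Sep 22.
Flight 2 lands earlier by 20 hours 24 minutes.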